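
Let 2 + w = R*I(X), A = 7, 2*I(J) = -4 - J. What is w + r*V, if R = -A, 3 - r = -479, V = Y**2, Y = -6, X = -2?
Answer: 17357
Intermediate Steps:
I(J) = -2 - J/2 (I(J) = (-4 - J)/2 = -2 - J/2)
V = 36 (V = (-6)**2 = 36)
r = 482 (r = 3 - 1*(-479) = 3 + 479 = 482)
R = -7 (R = -1*7 = -7)
w = 5 (w = -2 - 7*(-2 - 1/2*(-2)) = -2 - 7*(-2 + 1) = -2 - 7*(-1) = -2 + 7 = 5)
w + r*V = 5 + 482*36 = 5 + 17352 = 17357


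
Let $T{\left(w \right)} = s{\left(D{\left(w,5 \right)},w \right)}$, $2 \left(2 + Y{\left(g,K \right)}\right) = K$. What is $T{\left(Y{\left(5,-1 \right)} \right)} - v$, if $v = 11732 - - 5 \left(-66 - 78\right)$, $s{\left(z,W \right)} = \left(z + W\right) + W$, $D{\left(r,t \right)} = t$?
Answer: $-11012$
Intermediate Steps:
$Y{\left(g,K \right)} = -2 + \frac{K}{2}$
$s{\left(z,W \right)} = z + 2 W$ ($s{\left(z,W \right)} = \left(W + z\right) + W = z + 2 W$)
$T{\left(w \right)} = 5 + 2 w$
$v = 11012$ ($v = 11732 - \left(-5\right) \left(-144\right) = 11732 - 720 = 11012$)
$T{\left(Y{\left(5,-1 \right)} \right)} - v = \left(5 + 2 \left(-2 + \frac{1}{2} \left(-1\right)\right)\right) - 11012 = \left(5 + 2 \left(-2 - \frac{1}{2}\right)\right) - 11012 = \left(5 + 2 \left(- \frac{5}{2}\right)\right) - 11012 = \left(5 - 5\right) - 11012 = 0 - 11012 = -11012$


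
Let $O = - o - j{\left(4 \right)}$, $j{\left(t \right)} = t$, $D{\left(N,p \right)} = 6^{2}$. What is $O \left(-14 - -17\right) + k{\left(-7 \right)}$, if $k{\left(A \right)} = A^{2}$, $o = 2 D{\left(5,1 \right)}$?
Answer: $-179$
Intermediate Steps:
$D{\left(N,p \right)} = 36$
$o = 72$ ($o = 2 \cdot 36 = 72$)
$O = -76$ ($O = \left(-1\right) 72 - 4 = -72 - 4 = -76$)
$O \left(-14 - -17\right) + k{\left(-7 \right)} = - 76 \left(-14 - -17\right) + \left(-7\right)^{2} = - 76 \left(-14 + 17\right) + 49 = \left(-76\right) 3 + 49 = -228 + 49 = -179$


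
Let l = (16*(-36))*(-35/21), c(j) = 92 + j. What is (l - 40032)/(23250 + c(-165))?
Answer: -3552/2107 ≈ -1.6858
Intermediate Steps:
l = 960 (l = -(-20160)/21 = -576*(-5/3) = 960)
(l - 40032)/(23250 + c(-165)) = (960 - 40032)/(23250 + (92 - 165)) = -39072/(23250 - 73) = -39072/23177 = -39072*1/23177 = -3552/2107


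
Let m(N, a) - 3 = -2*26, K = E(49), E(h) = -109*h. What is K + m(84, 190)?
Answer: -5390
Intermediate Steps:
K = -5341 (K = -109*49 = -5341)
m(N, a) = -49 (m(N, a) = 3 - 2*26 = 3 - 52 = -49)
K + m(84, 190) = -5341 - 49 = -5390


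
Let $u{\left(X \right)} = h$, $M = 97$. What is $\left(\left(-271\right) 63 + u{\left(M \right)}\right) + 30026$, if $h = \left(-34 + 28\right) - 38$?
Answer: $12909$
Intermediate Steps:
$h = -44$ ($h = -6 - 38 = -44$)
$u{\left(X \right)} = -44$
$\left(\left(-271\right) 63 + u{\left(M \right)}\right) + 30026 = \left(\left(-271\right) 63 - 44\right) + 30026 = \left(-17073 - 44\right) + 30026 = -17117 + 30026 = 12909$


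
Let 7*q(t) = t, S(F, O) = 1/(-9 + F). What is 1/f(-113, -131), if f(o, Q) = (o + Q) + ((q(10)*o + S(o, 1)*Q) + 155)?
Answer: -854/212949 ≈ -0.0040103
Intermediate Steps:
q(t) = t/7
f(o, Q) = 155 + Q + 17*o/7 + Q/(-9 + o) (f(o, Q) = (o + Q) + ((((1/7)*10)*o + Q/(-9 + o)) + 155) = (Q + o) + ((10*o/7 + Q/(-9 + o)) + 155) = (Q + o) + (155 + 10*o/7 + Q/(-9 + o)) = 155 + Q + 17*o/7 + Q/(-9 + o))
1/f(-113, -131) = 1/((-131 + (-9 - 113)*(1085 + 7*(-131) + 17*(-113))/7)/(-9 - 113)) = 1/((-131 + (1/7)*(-122)*(1085 - 917 - 1921))/(-122)) = 1/(-(-131 + (1/7)*(-122)*(-1753))/122) = 1/(-(-131 + 213866/7)/122) = 1/(-1/122*212949/7) = 1/(-212949/854) = -854/212949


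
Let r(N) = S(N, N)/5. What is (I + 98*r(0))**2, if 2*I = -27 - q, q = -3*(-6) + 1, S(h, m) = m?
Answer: 529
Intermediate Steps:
r(N) = N/5
q = 19 (q = 18 + 1 = 19)
I = -23 (I = (-27 - 1*19)/2 = (-27 - 19)/2 = (1/2)*(-46) = -23)
(I + 98*r(0))**2 = (-23 + 98*((1/5)*0))**2 = (-23 + 98*0)**2 = (-23 + 0)**2 = (-23)**2 = 529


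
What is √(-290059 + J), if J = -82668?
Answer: I*√372727 ≈ 610.51*I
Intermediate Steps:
√(-290059 + J) = √(-290059 - 82668) = √(-372727) = I*√372727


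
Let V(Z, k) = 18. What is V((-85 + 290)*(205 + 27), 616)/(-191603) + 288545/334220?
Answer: 11056014335/12807510932 ≈ 0.86325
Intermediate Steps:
V((-85 + 290)*(205 + 27), 616)/(-191603) + 288545/334220 = 18/(-191603) + 288545/334220 = 18*(-1/191603) + 288545*(1/334220) = -18/191603 + 57709/66844 = 11056014335/12807510932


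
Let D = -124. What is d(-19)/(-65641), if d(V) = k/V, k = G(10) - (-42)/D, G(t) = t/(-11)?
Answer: -851/850576078 ≈ -1.0005e-6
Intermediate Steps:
G(t) = -t/11 (G(t) = t*(-1/11) = -t/11)
k = -851/682 (k = -1/11*10 - (-42)/(-124) = -10/11 - (-42)*(-1)/124 = -10/11 - 1*21/62 = -10/11 - 21/62 = -851/682 ≈ -1.2478)
d(V) = -851/(682*V)
d(-19)/(-65641) = -851/682/(-19)/(-65641) = -851/682*(-1/19)*(-1/65641) = (851/12958)*(-1/65641) = -851/850576078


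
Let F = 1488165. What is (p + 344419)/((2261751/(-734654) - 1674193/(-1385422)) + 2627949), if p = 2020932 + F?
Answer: 245133186818486363/167171241721058807 ≈ 1.4664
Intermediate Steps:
p = 3509097 (p = 2020932 + 1488165 = 3509097)
(p + 344419)/((2261751/(-734654) - 1674193/(-1385422)) + 2627949) = (3509097 + 344419)/((2261751/(-734654) - 1674193/(-1385422)) + 2627949) = 3853516/((2261751*(-1/734654) - 1674193*(-1/1385422)) + 2627949) = 3853516/((-2261751/734654 + 1674193/1385422) + 2627949) = 3853516/(-475881752425/254451453497 + 2627949) = 3853516/(668684966884235228/254451453497) = 3853516*(254451453497/668684966884235228) = 245133186818486363/167171241721058807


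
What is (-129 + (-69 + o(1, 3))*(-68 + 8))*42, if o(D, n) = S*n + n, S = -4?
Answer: 191142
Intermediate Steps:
o(D, n) = -3*n (o(D, n) = -4*n + n = -3*n)
(-129 + (-69 + o(1, 3))*(-68 + 8))*42 = (-129 + (-69 - 3*3)*(-68 + 8))*42 = (-129 + (-69 - 9)*(-60))*42 = (-129 - 78*(-60))*42 = (-129 + 4680)*42 = 4551*42 = 191142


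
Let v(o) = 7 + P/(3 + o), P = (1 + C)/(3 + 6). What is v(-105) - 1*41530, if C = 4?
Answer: -38118119/918 ≈ -41523.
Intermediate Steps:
P = 5/9 (P = (1 + 4)/(3 + 6) = 5/9 ≈ 0.55556)
v(o) = 7 + 5/(9*(3 + o)) (v(o) = 7 + (5/9)/(3 + o) = 7 + 5/(9*(3 + o)))
v(-105) - 1*41530 = (194 + 63*(-105))/(9*(3 - 105)) - 1*41530 = (⅑)*(194 - 6615)/(-102) - 41530 = (⅑)*(-1/102)*(-6421) - 41530 = 6421/918 - 41530 = -38118119/918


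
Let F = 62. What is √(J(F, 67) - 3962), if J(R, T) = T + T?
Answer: 2*I*√957 ≈ 61.871*I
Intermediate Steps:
J(R, T) = 2*T
√(J(F, 67) - 3962) = √(2*67 - 3962) = √(134 - 3962) = √(-3828) = 2*I*√957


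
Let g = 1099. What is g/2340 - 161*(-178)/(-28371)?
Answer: -1708571/3161340 ≈ -0.54046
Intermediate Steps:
g/2340 - 161*(-178)/(-28371) = 1099/2340 - 161*(-178)/(-28371) = 1099*(1/2340) + 28658*(-1/28371) = 1099/2340 - 4094/4053 = -1708571/3161340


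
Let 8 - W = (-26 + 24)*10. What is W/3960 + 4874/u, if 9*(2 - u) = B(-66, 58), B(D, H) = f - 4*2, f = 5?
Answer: 14475829/6930 ≈ 2088.9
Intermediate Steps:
W = 28 (W = 8 - (-26 + 24)*10 = 8 - (-2)*10 = 8 - 1*(-20) = 8 + 20 = 28)
B(D, H) = -3 (B(D, H) = 5 - 4*2 = 5 - 8 = -3)
u = 7/3 (u = 2 - 1/9*(-3) = 2 + 1/3 = 7/3 ≈ 2.3333)
W/3960 + 4874/u = 28/3960 + 4874/(7/3) = 28*(1/3960) + 4874*(3/7) = 7/990 + 14622/7 = 14475829/6930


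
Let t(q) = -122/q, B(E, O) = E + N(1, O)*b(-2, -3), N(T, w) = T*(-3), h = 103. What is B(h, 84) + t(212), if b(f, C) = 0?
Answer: 10857/106 ≈ 102.42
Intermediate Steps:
N(T, w) = -3*T
B(E, O) = E (B(E, O) = E - 3*1*0 = E - 3*0 = E + 0 = E)
B(h, 84) + t(212) = 103 - 122/212 = 103 - 122*1/212 = 103 - 61/106 = 10857/106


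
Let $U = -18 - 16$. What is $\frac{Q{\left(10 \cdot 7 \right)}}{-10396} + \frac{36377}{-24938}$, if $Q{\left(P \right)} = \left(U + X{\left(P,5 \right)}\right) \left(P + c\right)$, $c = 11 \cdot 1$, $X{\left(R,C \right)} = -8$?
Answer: $- \frac{36667027}{32406931} \approx -1.1315$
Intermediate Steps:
$U = -34$
$c = 11$
$Q{\left(P \right)} = -462 - 42 P$ ($Q{\left(P \right)} = \left(-34 - 8\right) \left(P + 11\right) = - 42 \left(11 + P\right) = -462 - 42 P$)
$\frac{Q{\left(10 \cdot 7 \right)}}{-10396} + \frac{36377}{-24938} = \frac{-462 - 42 \cdot 10 \cdot 7}{-10396} + \frac{36377}{-24938} = \left(-462 - 2940\right) \left(- \frac{1}{10396}\right) + 36377 \left(- \frac{1}{24938}\right) = \left(-462 - 2940\right) \left(- \frac{1}{10396}\right) - \frac{36377}{24938} = \left(-3402\right) \left(- \frac{1}{10396}\right) - \frac{36377}{24938} = \frac{1701}{5198} - \frac{36377}{24938} = - \frac{36667027}{32406931}$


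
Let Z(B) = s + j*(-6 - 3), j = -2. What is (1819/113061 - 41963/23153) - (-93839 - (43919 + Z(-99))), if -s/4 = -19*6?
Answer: 2141096972780/15489357 ≈ 1.3823e+5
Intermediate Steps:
s = 456 (s = -(-76)*6 = -4*(-114) = 456)
Z(B) = 474 (Z(B) = 456 - 2*(-6 - 3) = 456 - 2*(-9) = 456 + 18 = 474)
(1819/113061 - 41963/23153) - (-93839 - (43919 + Z(-99))) = (1819/113061 - 41963/23153) - (-93839 - (43919 + 474)) = (1819*(1/113061) - 41963*1/23153) - (-93839 - 1*44393) = (1819/113061 - 41963/23153) - (-93839 - 44393) = -27824044/15489357 - 1*(-138232) = -27824044/15489357 + 138232 = 2141096972780/15489357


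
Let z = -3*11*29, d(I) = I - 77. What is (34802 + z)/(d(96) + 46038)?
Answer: 33845/46057 ≈ 0.73485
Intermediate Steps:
d(I) = -77 + I
z = -957 (z = -33*29 = -957)
(34802 + z)/(d(96) + 46038) = (34802 - 957)/((-77 + 96) + 46038) = 33845/(19 + 46038) = 33845/46057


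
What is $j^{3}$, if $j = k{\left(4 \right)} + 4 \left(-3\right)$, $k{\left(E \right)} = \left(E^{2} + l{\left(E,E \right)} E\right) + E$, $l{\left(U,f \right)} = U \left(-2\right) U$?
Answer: $-1728000$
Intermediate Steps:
$l{\left(U,f \right)} = - 2 U^{2}$ ($l{\left(U,f \right)} = - 2 U U = - 2 U^{2}$)
$k{\left(E \right)} = E + E^{2} - 2 E^{3}$ ($k{\left(E \right)} = \left(E^{2} + - 2 E^{2} E\right) + E = \left(E^{2} - 2 E^{3}\right) + E = E + E^{2} - 2 E^{3}$)
$j = -120$ ($j = 4 \left(1 + 4 - 2 \cdot 4^{2}\right) + 4 \left(-3\right) = 4 \left(1 + 4 - 32\right) - 12 = 4 \left(-27\right) - 12 = -108 - 12 = -120$)
$j^{3} = \left(-120\right)^{3} = -1728000$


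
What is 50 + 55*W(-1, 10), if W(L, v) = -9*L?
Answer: 545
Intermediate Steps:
50 + 55*W(-1, 10) = 50 + 55*(-9*(-1)) = 50 + 55*9 = 50 + 495 = 545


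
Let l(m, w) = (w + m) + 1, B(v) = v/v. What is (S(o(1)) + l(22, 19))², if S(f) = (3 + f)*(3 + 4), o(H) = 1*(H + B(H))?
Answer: 5929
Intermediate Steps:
B(v) = 1
o(H) = 1 + H (o(H) = 1*(H + 1) = 1*(1 + H) = 1 + H)
l(m, w) = 1 + m + w (l(m, w) = (m + w) + 1 = 1 + m + w)
S(f) = 21 + 7*f (S(f) = (3 + f)*7 = 21 + 7*f)
(S(o(1)) + l(22, 19))² = ((21 + 7*(1 + 1)) + (1 + 22 + 19))² = ((21 + 7*2) + 42)² = ((21 + 14) + 42)² = (35 + 42)² = 77² = 5929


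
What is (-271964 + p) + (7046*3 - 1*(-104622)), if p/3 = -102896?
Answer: -454892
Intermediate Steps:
p = -308688 (p = 3*(-102896) = -308688)
(-271964 + p) + (7046*3 - 1*(-104622)) = (-271964 - 308688) + (7046*3 - 1*(-104622)) = -580652 + (21138 + 104622) = -580652 + 125760 = -454892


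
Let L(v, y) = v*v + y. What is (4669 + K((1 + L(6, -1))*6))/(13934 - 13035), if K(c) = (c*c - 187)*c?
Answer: 10041973/899 ≈ 11170.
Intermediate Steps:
L(v, y) = y + v**2 (L(v, y) = v**2 + y = y + v**2)
K(c) = c*(-187 + c**2) (K(c) = (c**2 - 187)*c = (-187 + c**2)*c = c*(-187 + c**2))
(4669 + K((1 + L(6, -1))*6))/(13934 - 13035) = (4669 + ((1 + (-1 + 6**2))*6)*(-187 + ((1 + (-1 + 6**2))*6)**2))/(13934 - 13035) = (4669 + ((1 + (-1 + 36))*6)*(-187 + ((1 + (-1 + 36))*6)**2))/899 = (4669 + ((1 + 35)*6)*(-187 + ((1 + 35)*6)**2))*(1/899) = (4669 + (36*6)*(-187 + (36*6)**2))*(1/899) = (4669 + 216*(-187 + 216**2))*(1/899) = (4669 + 216*(-187 + 46656))*(1/899) = (4669 + 216*46469)*(1/899) = (4669 + 10037304)*(1/899) = 10041973*(1/899) = 10041973/899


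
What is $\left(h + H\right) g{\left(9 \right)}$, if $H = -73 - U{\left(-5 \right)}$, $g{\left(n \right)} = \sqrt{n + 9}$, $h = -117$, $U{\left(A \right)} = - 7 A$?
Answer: $- 675 \sqrt{2} \approx -954.59$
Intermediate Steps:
$g{\left(n \right)} = \sqrt{9 + n}$
$H = -108$ ($H = -73 - \left(-7\right) \left(-5\right) = -73 - 35 = -108$)
$\left(h + H\right) g{\left(9 \right)} = \left(-117 - 108\right) \sqrt{9 + 9} = - 225 \sqrt{18} = - 225 \cdot 3 \sqrt{2} = - 675 \sqrt{2}$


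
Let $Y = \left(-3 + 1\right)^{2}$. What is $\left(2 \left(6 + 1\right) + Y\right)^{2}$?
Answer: $324$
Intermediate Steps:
$Y = 4$ ($Y = \left(-2\right)^{2} = 4$)
$\left(2 \left(6 + 1\right) + Y\right)^{2} = \left(2 \left(6 + 1\right) + 4\right)^{2} = \left(2 \cdot 7 + 4\right)^{2} = \left(14 + 4\right)^{2} = 18^{2} = 324$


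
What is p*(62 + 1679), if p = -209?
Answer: -363869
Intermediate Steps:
p*(62 + 1679) = -209*(62 + 1679) = -209*1741 = -363869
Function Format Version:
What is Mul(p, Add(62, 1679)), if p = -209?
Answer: -363869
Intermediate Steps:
Mul(p, Add(62, 1679)) = Mul(-209, Add(62, 1679)) = Mul(-209, 1741) = -363869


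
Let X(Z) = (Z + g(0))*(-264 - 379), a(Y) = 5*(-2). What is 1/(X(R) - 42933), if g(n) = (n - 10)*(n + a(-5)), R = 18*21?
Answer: -1/350287 ≈ -2.8548e-6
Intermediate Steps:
a(Y) = -10
R = 378
g(n) = (-10 + n)**2 (g(n) = (n - 10)*(n - 10) = (-10 + n)*(-10 + n) = (-10 + n)**2)
X(Z) = -64300 - 643*Z (X(Z) = (Z + (100 + 0**2 - 20*0))*(-264 - 379) = (Z + (100 + 0 + 0))*(-643) = (Z + 100)*(-643) = (100 + Z)*(-643) = -64300 - 643*Z)
1/(X(R) - 42933) = 1/((-64300 - 643*378) - 42933) = 1/((-64300 - 243054) - 42933) = 1/(-307354 - 42933) = 1/(-350287) = -1/350287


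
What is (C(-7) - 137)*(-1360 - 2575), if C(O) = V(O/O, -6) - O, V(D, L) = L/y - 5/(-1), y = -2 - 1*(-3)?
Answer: 515485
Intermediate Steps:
y = 1 (y = -2 + 3 = 1)
V(D, L) = 5 + L (V(D, L) = L/1 - 5/(-1) = L*1 - 5*(-1) = L + 5 = 5 + L)
C(O) = -1 - O (C(O) = (5 - 6) - O = -1 - O)
(C(-7) - 137)*(-1360 - 2575) = ((-1 - 1*(-7)) - 137)*(-1360 - 2575) = ((-1 + 7) - 137)*(-3935) = (6 - 137)*(-3935) = -131*(-3935) = 515485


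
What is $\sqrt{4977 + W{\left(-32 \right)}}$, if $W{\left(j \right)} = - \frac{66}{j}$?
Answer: $\frac{\sqrt{79665}}{4} \approx 70.563$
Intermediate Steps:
$\sqrt{4977 + W{\left(-32 \right)}} = \sqrt{4977 - \frac{66}{-32}} = \sqrt{4977 - - \frac{33}{16}} = \sqrt{4977 + \frac{33}{16}} = \sqrt{\frac{79665}{16}} = \frac{\sqrt{79665}}{4}$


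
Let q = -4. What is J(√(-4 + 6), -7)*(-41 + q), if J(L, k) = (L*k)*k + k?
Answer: 315 - 2205*√2 ≈ -2803.3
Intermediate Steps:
J(L, k) = k + L*k² (J(L, k) = L*k² + k = k + L*k²)
J(√(-4 + 6), -7)*(-41 + q) = (-7*(1 + √(-4 + 6)*(-7)))*(-41 - 4) = -7*(1 + √2*(-7))*(-45) = -7*(1 - 7*√2)*(-45) = (-7 + 49*√2)*(-45) = 315 - 2205*√2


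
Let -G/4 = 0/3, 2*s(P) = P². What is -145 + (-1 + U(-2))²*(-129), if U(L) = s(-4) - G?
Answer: -6466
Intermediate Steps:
s(P) = P²/2
G = 0 (G = -0/3 = -4*0 = 0)
U(L) = 8 (U(L) = (½)*(-4)² - 1*0 = (½)*16 + 0 = 8 + 0 = 8)
-145 + (-1 + U(-2))²*(-129) = -145 + (-1 + 8)²*(-129) = -145 + 7²*(-129) = -145 + 49*(-129) = -145 - 6321 = -6466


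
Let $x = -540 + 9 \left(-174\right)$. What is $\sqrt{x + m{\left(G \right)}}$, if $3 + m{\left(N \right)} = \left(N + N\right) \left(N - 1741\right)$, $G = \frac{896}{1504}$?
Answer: $\frac{5 i \sqrt{369581}}{47} \approx 64.674 i$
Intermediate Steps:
$x = -2106$ ($x = -540 - 1566 = -2106$)
$G = \frac{28}{47}$ ($G = 896 \cdot \frac{1}{1504} = \frac{28}{47} \approx 0.59575$)
$m{\left(N \right)} = -3 + 2 N \left(-1741 + N\right)$ ($m{\left(N \right)} = -3 + \left(N + N\right) \left(N - 1741\right) = -3 + 2 N \left(-1741 + N\right)$)
$\sqrt{x + m{\left(G \right)}} = \sqrt{-2106 - \left(\frac{97637}{47} - \frac{1568}{2209}\right)} = \sqrt{-2106 - \frac{4587371}{2209}} = \sqrt{- \frac{9239525}{2209}} = \frac{5 i \sqrt{369581}}{47}$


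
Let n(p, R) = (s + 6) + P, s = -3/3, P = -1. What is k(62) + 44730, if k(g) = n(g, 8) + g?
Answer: 44796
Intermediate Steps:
s = -1 (s = -3*⅓ = -1)
n(p, R) = 4 (n(p, R) = (-1 + 6) - 1 = 5 - 1 = 4)
k(g) = 4 + g
k(62) + 44730 = (4 + 62) + 44730 = 66 + 44730 = 44796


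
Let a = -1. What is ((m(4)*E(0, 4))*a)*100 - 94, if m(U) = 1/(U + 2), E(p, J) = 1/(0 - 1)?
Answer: -232/3 ≈ -77.333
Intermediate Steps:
E(p, J) = -1 (E(p, J) = 1/(-1) = -1)
m(U) = 1/(2 + U)
((m(4)*E(0, 4))*a)*100 - 94 = ((-1/(2 + 4))*(-1))*100 - 94 = ((-1/6)*(-1))*100 - 94 = (((⅙)*(-1))*(-1))*100 - 94 = -⅙*(-1)*100 - 94 = (⅙)*100 - 94 = 50/3 - 94 = -232/3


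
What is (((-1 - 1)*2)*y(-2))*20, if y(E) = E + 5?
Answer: -240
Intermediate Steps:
y(E) = 5 + E
(((-1 - 1)*2)*y(-2))*20 = (((-1 - 1)*2)*(5 - 2))*20 = (-2*2*3)*20 = -4*3*20 = -12*20 = -240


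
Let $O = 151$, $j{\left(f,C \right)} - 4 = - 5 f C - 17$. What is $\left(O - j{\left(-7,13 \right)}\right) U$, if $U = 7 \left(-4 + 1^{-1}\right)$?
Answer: $6111$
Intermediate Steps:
$j{\left(f,C \right)} = -13 - 5 C f$ ($j{\left(f,C \right)} = 4 + \left(- 5 f C - 17\right) = 4 - \left(17 + 5 C f\right) = -13 - 5 C f$)
$U = -21$ ($U = 7 \left(-4 + 1\right) = 7 \left(-3\right) = -21$)
$\left(O - j{\left(-7,13 \right)}\right) U = \left(151 - \left(-13 - 65 \left(-7\right)\right)\right) \left(-21\right) = \left(151 - \left(-13 + 455\right)\right) \left(-21\right) = \left(151 - 442\right) \left(-21\right) = \left(-291\right) \left(-21\right) = 6111$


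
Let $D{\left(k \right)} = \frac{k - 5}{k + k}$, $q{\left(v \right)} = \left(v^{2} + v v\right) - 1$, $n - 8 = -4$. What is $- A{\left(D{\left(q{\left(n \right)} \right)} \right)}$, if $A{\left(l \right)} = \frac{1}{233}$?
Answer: $- \frac{1}{233} \approx -0.0042918$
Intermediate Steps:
$n = 4$ ($n = 8 - 4 = 4$)
$q{\left(v \right)} = -1 + 2 v^{2}$ ($q{\left(v \right)} = \left(v^{2} + v^{2}\right) - 1 = 2 v^{2} - 1 = -1 + 2 v^{2}$)
$D{\left(k \right)} = \frac{-5 + k}{2 k}$
$A{\left(l \right)} = \frac{1}{233}$
$- A{\left(D{\left(q{\left(n \right)} \right)} \right)} = \left(-1\right) \frac{1}{233} = - \frac{1}{233}$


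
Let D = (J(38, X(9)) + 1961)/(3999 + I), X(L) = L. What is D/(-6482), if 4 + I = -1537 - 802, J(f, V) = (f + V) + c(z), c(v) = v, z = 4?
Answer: -503/2683548 ≈ -0.00018744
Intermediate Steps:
J(f, V) = 4 + V + f (J(f, V) = (f + V) + 4 = (V + f) + 4 = 4 + V + f)
I = -2343 (I = -4 + (-1537 - 802) = -4 - 2339 = -2343)
D = 503/414 (D = ((4 + 9 + 38) + 1961)/(3999 - 2343) = (51 + 1961)/1656 = 2012*(1/1656) = 503/414 ≈ 1.2150)
D/(-6482) = (503/414)/(-6482) = (503/414)*(-1/6482) = -503/2683548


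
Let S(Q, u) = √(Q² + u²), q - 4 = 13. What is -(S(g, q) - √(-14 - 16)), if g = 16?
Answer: -√545 + I*√30 ≈ -23.345 + 5.4772*I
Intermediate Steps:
q = 17 (q = 4 + 13 = 17)
-(S(g, q) - √(-14 - 16)) = -(√(16² + 17²) - √(-14 - 16)) = -(√(256 + 289) - √(-30)) = -(√545 - I*√30) = -√545 + I*√30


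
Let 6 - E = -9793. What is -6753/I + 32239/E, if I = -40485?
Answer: 457122854/132237505 ≈ 3.4568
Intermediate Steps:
E = 9799 (E = 6 - 1*(-9793) = 6 + 9793 = 9799)
-6753/I + 32239/E = -6753/(-40485) + 32239/9799 = -6753*(-1/40485) + 32239*(1/9799) = 2251/13495 + 32239/9799 = 457122854/132237505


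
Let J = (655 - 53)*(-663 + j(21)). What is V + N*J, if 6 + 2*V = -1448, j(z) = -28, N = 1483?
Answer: -616902033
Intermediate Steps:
V = -727 (V = -3 + (1/2)*(-1448) = -3 - 724 = -727)
J = -415982 (J = (655 - 53)*(-663 - 28) = 602*(-691) = -415982)
V + N*J = -727 + 1483*(-415982) = -727 - 616901306 = -616902033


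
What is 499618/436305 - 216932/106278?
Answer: -2308339692/2576090155 ≈ -0.89606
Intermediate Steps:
499618/436305 - 216932/106278 = 499618*(1/436305) - 216932*1/106278 = 499618/436305 - 108466/53139 = -2308339692/2576090155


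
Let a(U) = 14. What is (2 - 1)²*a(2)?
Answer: 14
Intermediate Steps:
(2 - 1)²*a(2) = (2 - 1)²*14 = 1²*14 = 1*14 = 14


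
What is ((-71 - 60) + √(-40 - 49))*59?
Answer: -7729 + 59*I*√89 ≈ -7729.0 + 556.6*I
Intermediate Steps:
((-71 - 60) + √(-40 - 49))*59 = (-131 + √(-89))*59 = (-131 + I*√89)*59 = -7729 + 59*I*√89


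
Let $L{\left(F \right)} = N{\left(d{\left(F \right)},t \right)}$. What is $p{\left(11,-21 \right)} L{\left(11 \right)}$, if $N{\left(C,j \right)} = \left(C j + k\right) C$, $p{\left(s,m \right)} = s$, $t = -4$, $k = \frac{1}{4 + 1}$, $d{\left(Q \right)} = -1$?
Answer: $- \frac{231}{5} \approx -46.2$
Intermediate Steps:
$k = \frac{1}{5} \approx 0.2$
$N{\left(C,j \right)} = C \left(\frac{1}{5} + C j\right)$ ($N{\left(C,j \right)} = \left(C j + \frac{1}{5}\right) C = \left(\frac{1}{5} + C j\right) C = C \left(\frac{1}{5} + C j\right)$)
$L{\left(F \right)} = - \frac{21}{5}$ ($L{\left(F \right)} = - (\frac{1}{5} - -4) = - (\frac{1}{5} + 4) = \left(-1\right) \frac{21}{5} = - \frac{21}{5}$)
$p{\left(11,-21 \right)} L{\left(11 \right)} = 11 \left(- \frac{21}{5}\right) = - \frac{231}{5}$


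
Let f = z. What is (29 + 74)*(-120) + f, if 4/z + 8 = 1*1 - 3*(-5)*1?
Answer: -24719/2 ≈ -12360.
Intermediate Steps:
z = 1/2 (z = 4/(-8 + (1*1 - 3*(-5)*1)) = 4/(-8 + (1 + 15*1)) = 4/(-8 + (1 + 15)) = 4/(-8 + 16) = 4/8 = 4*(1/8) = 1/2 ≈ 0.50000)
f = 1/2 ≈ 0.50000
(29 + 74)*(-120) + f = (29 + 74)*(-120) + 1/2 = 103*(-120) + 1/2 = -12360 + 1/2 = -24719/2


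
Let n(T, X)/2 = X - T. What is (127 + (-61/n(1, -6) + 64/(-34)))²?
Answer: 949564225/56644 ≈ 16764.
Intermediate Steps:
n(T, X) = -2*T + 2*X (n(T, X) = 2*(X - T) = -2*T + 2*X)
(127 + (-61/n(1, -6) + 64/(-34)))² = (127 + (-61/(-2*1 + 2*(-6)) + 64/(-34)))² = (127 + (-61/(-2 - 12) + 64*(-1/34)))² = (127 + (-61/(-14) - 32/17))² = (127 + (-61*(-1/14) - 32/17))² = (127 + (61/14 - 32/17))² = (127 + 589/238)² = (30815/238)² = 949564225/56644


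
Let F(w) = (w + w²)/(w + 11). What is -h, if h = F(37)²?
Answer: -494209/576 ≈ -858.00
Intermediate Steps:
F(w) = (w + w²)/(11 + w)
h = 494209/576 (h = (37*(1 + 37)/(11 + 37))² = (37*38/48)² = (37*(1/48)*38)² = (703/24)² = 494209/576 ≈ 858.00)
-h = -1*494209/576 = -494209/576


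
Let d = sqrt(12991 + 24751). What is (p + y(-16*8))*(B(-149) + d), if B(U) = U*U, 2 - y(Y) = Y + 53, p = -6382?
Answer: -139977305 - 6305*sqrt(37742) ≈ -1.4120e+8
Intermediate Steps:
y(Y) = -51 - Y (y(Y) = 2 - (Y + 53) = 2 - (53 + Y) = 2 + (-53 - Y) = -51 - Y)
B(U) = U**2
d = sqrt(37742) ≈ 194.27
(p + y(-16*8))*(B(-149) + d) = (-6382 + (-51 - (-16)*8))*((-149)**2 + sqrt(37742)) = (-6382 + (-51 - 1*(-128)))*(22201 + sqrt(37742)) = (-6382 + (-51 + 128))*(22201 + sqrt(37742)) = (-6382 + 77)*(22201 + sqrt(37742)) = -6305*(22201 + sqrt(37742)) = -139977305 - 6305*sqrt(37742)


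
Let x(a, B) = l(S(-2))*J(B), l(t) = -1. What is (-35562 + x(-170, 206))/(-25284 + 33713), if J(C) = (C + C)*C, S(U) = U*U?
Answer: -120434/8429 ≈ -14.288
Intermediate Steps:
S(U) = U²
J(C) = 2*C² (J(C) = (2*C)*C = 2*C²)
x(a, B) = -2*B²
(-35562 + x(-170, 206))/(-25284 + 33713) = (-35562 - 2*206²)/(-25284 + 33713) = (-35562 - 2*42436)/8429 = (-35562 - 84872)*(1/8429) = -120434*1/8429 = -120434/8429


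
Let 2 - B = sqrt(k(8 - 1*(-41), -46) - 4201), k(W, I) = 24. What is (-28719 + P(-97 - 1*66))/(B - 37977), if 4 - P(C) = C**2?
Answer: 1049704950/721052401 - 27642*I*sqrt(4177)/721052401 ≈ 1.4558 - 0.0024776*I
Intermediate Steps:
P(C) = 4 - C**2
B = 2 - I*sqrt(4177) (B = 2 - sqrt(24 - 4201) = 2 - sqrt(-4177) = 2 - I*sqrt(4177) ≈ 2.0 - 64.63*I)
(-28719 + P(-97 - 1*66))/(B - 37977) = (-28719 + (4 - (-97 - 1*66)**2))/((2 - I*sqrt(4177)) - 37977) = (-28719 + (4 - (-97 - 66)**2))/(-37975 - I*sqrt(4177)) = (-28719 + (4 - 1*(-163)**2))/(-37975 - I*sqrt(4177)) = (-28719 + (4 - 1*26569))/(-37975 - I*sqrt(4177)) = (-28719 + (4 - 26569))/(-37975 - I*sqrt(4177)) = (-28719 - 26565)/(-37975 - I*sqrt(4177)) = -55284/(-37975 - I*sqrt(4177))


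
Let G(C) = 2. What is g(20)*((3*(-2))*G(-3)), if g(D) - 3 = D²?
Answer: -4836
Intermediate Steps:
g(D) = 3 + D²
g(20)*((3*(-2))*G(-3)) = (3 + 20²)*((3*(-2))*2) = (3 + 400)*(-6*2) = 403*(-12) = -4836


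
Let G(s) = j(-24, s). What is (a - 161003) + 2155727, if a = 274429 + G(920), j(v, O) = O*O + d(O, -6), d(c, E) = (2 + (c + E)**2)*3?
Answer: 5621747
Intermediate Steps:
d(c, E) = 6 + 3*(E + c)**2 (d(c, E) = (2 + (E + c)**2)*3 = 6 + 3*(E + c)**2)
j(v, O) = 6 + O**2 + 3*(-6 + O)**2 (j(v, O) = O*O + (6 + 3*(-6 + O)**2) = O**2 + (6 + 3*(-6 + O)**2) = 6 + O**2 + 3*(-6 + O)**2)
G(s) = 114 - 36*s + 4*s**2
a = 3627023 (a = 274429 + (114 - 36*920 + 4*920**2) = 274429 + (114 - 33120 + 4*846400) = 274429 + (114 - 33120 + 3385600) = 274429 + 3352594 = 3627023)
(a - 161003) + 2155727 = (3627023 - 161003) + 2155727 = 3466020 + 2155727 = 5621747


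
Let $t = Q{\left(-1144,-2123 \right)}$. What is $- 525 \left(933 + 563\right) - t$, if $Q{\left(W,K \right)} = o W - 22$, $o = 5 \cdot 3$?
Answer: $-768218$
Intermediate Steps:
$o = 15$
$Q{\left(W,K \right)} = -22 + 15 W$ ($Q{\left(W,K \right)} = 15 W - 22 = -22 + 15 W$)
$t = -17182$ ($t = -22 + 15 \left(-1144\right) = -22 - 17160 = -17182$)
$- 525 \left(933 + 563\right) - t = - 525 \left(933 + 563\right) - -17182 = \left(-525\right) 1496 + 17182 = -785400 + 17182 = -768218$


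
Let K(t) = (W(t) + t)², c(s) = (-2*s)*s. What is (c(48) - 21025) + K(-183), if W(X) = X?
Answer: 108323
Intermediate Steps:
c(s) = -2*s²
K(t) = 4*t² (K(t) = (t + t)² = (2*t)² = 4*t²)
(c(48) - 21025) + K(-183) = (-2*48² - 21025) + 4*(-183)² = (-2*2304 - 21025) + 4*33489 = (-4608 - 21025) + 133956 = -25633 + 133956 = 108323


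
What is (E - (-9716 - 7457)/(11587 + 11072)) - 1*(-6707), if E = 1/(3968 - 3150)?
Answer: 9563748539/1425774 ≈ 6707.8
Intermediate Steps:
E = 1/818 ≈ 0.0012225
(E - (-9716 - 7457)/(11587 + 11072)) - 1*(-6707) = (1/818 - (-9716 - 7457)/(11587 + 11072)) - 1*(-6707) = (1/818 - (-17173)/22659) + 6707 = (1/818 - 1*(-1321/1743)) + 6707 = (1/818 + 1321/1743) + 6707 = 1082321/1425774 + 6707 = 9563748539/1425774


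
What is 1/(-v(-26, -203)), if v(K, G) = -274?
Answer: 1/274 ≈ 0.0036496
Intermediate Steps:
1/(-v(-26, -203)) = 1/(-1*(-274)) = 1/274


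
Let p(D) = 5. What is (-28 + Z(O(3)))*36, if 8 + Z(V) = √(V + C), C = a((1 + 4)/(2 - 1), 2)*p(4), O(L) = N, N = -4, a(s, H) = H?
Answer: -1296 + 36*√6 ≈ -1207.8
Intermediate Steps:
O(L) = -4
C = 10 (C = 2*5 = 10)
Z(V) = -8 + √(10 + V) (Z(V) = -8 + √(V + 10) = -8 + √(10 + V))
(-28 + Z(O(3)))*36 = (-28 + (-8 + √(10 - 4)))*36 = (-28 + (-8 + √6))*36 = (-36 + √6)*36 = -1296 + 36*√6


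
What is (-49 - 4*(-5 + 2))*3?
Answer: -111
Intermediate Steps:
(-49 - 4*(-5 + 2))*3 = (-49 - 4*(-3))*3 = (-49 + 12)*3 = -37*3 = -111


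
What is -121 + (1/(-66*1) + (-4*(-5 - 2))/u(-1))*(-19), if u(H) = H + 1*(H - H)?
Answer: 27145/66 ≈ 411.29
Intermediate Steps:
u(H) = H (u(H) = H + 1*0 = H + 0 = H)
-121 + (1/(-66*1) + (-4*(-5 - 2))/u(-1))*(-19) = -121 + (1/(-66*1) - 4*(-5 - 2)/(-1))*(-19) = -121 + (-1/66*1 - 4*(-7)*(-1))*(-19) = -121 + (-1/66 + 28*(-1))*(-19) = -121 + (-1/66 - 28)*(-19) = -121 - 1849/66*(-19) = -121 + 35131/66 = 27145/66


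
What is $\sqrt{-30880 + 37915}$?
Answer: $\sqrt{7035} \approx 83.875$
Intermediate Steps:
$\sqrt{-30880 + 37915} = \sqrt{7035}$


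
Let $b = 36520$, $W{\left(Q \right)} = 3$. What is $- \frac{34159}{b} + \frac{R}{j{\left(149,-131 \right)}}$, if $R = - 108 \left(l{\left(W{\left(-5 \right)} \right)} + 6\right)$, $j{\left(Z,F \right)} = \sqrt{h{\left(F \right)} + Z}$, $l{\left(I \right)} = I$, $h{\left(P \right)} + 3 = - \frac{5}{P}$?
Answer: $- \frac{34159}{36520} - \frac{324 \sqrt{2506161}}{6377} \approx -81.368$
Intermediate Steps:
$h{\left(P \right)} = -3 - \frac{5}{P}$
$j{\left(Z,F \right)} = \sqrt{-3 + Z - \frac{5}{F}}$ ($j{\left(Z,F \right)} = \sqrt{\left(-3 - \frac{5}{F}\right) + Z} = \sqrt{-3 + Z - \frac{5}{F}}$)
$R = -972$ ($R = - 108 \left(3 + 6\right) = \left(-108\right) 9 = -972$)
$- \frac{34159}{b} + \frac{R}{j{\left(149,-131 \right)}} = - \frac{34159}{36520} - \frac{972}{\sqrt{-3 + 149 - \frac{5}{-131}}} = \left(-34159\right) \frac{1}{36520} - \frac{972}{\sqrt{-3 + 149 - - \frac{5}{131}}} = - \frac{34159}{36520} - \frac{972}{\sqrt{-3 + 149 + \frac{5}{131}}} = - \frac{34159}{36520} - \frac{972}{\sqrt{\frac{19131}{131}}} = - \frac{34159}{36520} - \frac{972}{\frac{1}{131} \sqrt{2506161}} = - \frac{34159}{36520} - 972 \frac{\sqrt{2506161}}{19131} = - \frac{34159}{36520} - \frac{324 \sqrt{2506161}}{6377}$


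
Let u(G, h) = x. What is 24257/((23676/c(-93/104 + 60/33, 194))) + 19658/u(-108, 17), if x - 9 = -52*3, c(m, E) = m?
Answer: -176224887983/1327181856 ≈ -132.78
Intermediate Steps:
x = -147 (x = 9 - 52*3 = 9 - 156 = -147)
u(G, h) = -147
24257/((23676/c(-93/104 + 60/33, 194))) + 19658/u(-108, 17) = 24257/((23676/(-93/104 + 60/33))) + 19658/(-147) = 24257/((23676/(-93*1/104 + 60*(1/33)))) + 19658*(-1/147) = 24257/((23676/(-93/104 + 20/11))) - 19658/147 = 24257/((23676/(1057/1144))) - 19658/147 = 24257/((23676*(1144/1057))) - 19658/147 = 24257/(27085344/1057) - 19658/147 = 24257*(1057/27085344) - 19658/147 = 25639649/27085344 - 19658/147 = -176224887983/1327181856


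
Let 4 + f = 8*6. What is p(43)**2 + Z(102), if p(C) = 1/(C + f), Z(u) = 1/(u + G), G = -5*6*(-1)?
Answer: 2567/333036 ≈ 0.0077079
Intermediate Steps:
f = 44 (f = -4 + 8*6 = -4 + 48 = 44)
G = 30 (G = -30*(-1) = 30)
Z(u) = 1/(30 + u) (Z(u) = 1/(u + 30) = 1/(30 + u))
p(C) = 1/(44 + C) (p(C) = 1/(C + 44) = 1/(44 + C))
p(43)**2 + Z(102) = (1/(44 + 43))**2 + 1/(30 + 102) = (1/87)**2 + 1/132 = 1/7569 + 1/132 = 2567/333036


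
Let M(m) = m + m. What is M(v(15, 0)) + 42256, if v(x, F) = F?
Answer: 42256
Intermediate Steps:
M(m) = 2*m
M(v(15, 0)) + 42256 = 2*0 + 42256 = 0 + 42256 = 42256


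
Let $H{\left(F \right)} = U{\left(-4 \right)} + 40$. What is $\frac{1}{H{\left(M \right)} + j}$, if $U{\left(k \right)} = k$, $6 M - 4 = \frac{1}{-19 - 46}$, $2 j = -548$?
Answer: $- \frac{1}{238} \approx -0.0042017$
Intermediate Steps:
$j = -274$ ($j = \frac{1}{2} \left(-548\right) = -274$)
$M = \frac{259}{390}$ ($M = \frac{2}{3} + \frac{1}{6 \left(-19 - 46\right)} = \frac{2}{3} + \frac{1}{6 \left(-65\right)} = \frac{2}{3} + \frac{1}{6} \left(- \frac{1}{65}\right) = \frac{2}{3} - \frac{1}{390} = \frac{259}{390} \approx 0.6641$)
$H{\left(F \right)} = 36$ ($H{\left(F \right)} = -4 + 40 = 36$)
$\frac{1}{H{\left(M \right)} + j} = \frac{1}{36 - 274} = \frac{1}{-238} = - \frac{1}{238}$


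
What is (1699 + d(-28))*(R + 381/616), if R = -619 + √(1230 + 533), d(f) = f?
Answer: -636522333/616 + 1671*√1763 ≈ -9.6315e+5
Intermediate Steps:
R = -619 + √1763 ≈ -577.01
(1699 + d(-28))*(R + 381/616) = (1699 - 28)*((-619 + √1763) + 381/616) = 1671*((-619 + √1763) + 381*(1/616)) = 1671*((-619 + √1763) + 381/616) = 1671*(-380923/616 + √1763) = -636522333/616 + 1671*√1763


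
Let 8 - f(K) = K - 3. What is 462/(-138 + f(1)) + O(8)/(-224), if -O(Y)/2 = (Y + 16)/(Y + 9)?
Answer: -27393/7616 ≈ -3.5968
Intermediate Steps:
f(K) = 11 - K (f(K) = 8 - (K - 3) = 8 - (-3 + K) = 8 + (3 - K) = 11 - K)
O(Y) = -2*(16 + Y)/(9 + Y) (O(Y) = -2*(Y + 16)/(Y + 9) = -2*(16 + Y)/(9 + Y))
462/(-138 + f(1)) + O(8)/(-224) = 462/(-138 + (11 - 1*1)) + (2*(-16 - 1*8)/(9 + 8))/(-224) = 462/(-138 + (11 - 1)) + (2*(-16 - 8)/17)*(-1/224) = 462/(-138 + 10) + (2*(1/17)*(-24))*(-1/224) = 462/(-128) - 48/17*(-1/224) = 462*(-1/128) + 3/238 = -231/64 + 3/238 = -27393/7616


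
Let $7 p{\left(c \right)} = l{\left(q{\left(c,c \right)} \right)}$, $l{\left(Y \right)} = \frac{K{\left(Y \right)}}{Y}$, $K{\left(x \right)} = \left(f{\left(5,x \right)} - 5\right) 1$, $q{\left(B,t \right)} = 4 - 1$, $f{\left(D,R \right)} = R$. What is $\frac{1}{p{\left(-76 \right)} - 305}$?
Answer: $- \frac{21}{6407} \approx -0.0032777$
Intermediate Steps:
$q{\left(B,t \right)} = 3$
$K{\left(x \right)} = -5 + x$ ($K{\left(x \right)} = \left(x - 5\right) 1 = \left(-5 + x\right) 1 = -5 + x$)
$l{\left(Y \right)} = \frac{-5 + Y}{Y}$
$p{\left(c \right)} = - \frac{2}{21}$ ($p{\left(c \right)} = \frac{\frac{1}{3} \left(-5 + 3\right)}{7} = \frac{\frac{1}{3} \left(-2\right)}{7} = \frac{1}{7} \left(- \frac{2}{3}\right) = - \frac{2}{21}$)
$\frac{1}{p{\left(-76 \right)} - 305} = \frac{1}{- \frac{2}{21} - 305} = \frac{1}{- \frac{6407}{21}} = - \frac{21}{6407}$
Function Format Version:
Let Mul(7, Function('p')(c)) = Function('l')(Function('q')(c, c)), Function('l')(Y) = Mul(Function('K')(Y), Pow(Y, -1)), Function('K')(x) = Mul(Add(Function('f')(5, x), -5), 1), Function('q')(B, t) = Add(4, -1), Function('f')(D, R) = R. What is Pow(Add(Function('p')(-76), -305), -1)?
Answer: Rational(-21, 6407) ≈ -0.0032777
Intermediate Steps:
Function('q')(B, t) = 3
Function('K')(x) = Add(-5, x) (Function('K')(x) = Mul(Add(x, -5), 1) = Mul(Add(-5, x), 1) = Add(-5, x))
Function('l')(Y) = Mul(Pow(Y, -1), Add(-5, Y)) (Function('l')(Y) = Mul(Add(-5, Y), Pow(Y, -1)) = Mul(Pow(Y, -1), Add(-5, Y)))
Function('p')(c) = Rational(-2, 21) (Function('p')(c) = Mul(Rational(1, 7), Mul(Pow(3, -1), Add(-5, 3))) = Mul(Rational(1, 7), Mul(Rational(1, 3), -2)) = Mul(Rational(1, 7), Rational(-2, 3)) = Rational(-2, 21))
Pow(Add(Function('p')(-76), -305), -1) = Pow(Add(Rational(-2, 21), -305), -1) = Pow(Rational(-6407, 21), -1) = Rational(-21, 6407)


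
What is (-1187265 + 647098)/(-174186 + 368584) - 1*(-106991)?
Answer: 20798296251/194398 ≈ 1.0699e+5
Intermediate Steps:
(-1187265 + 647098)/(-174186 + 368584) - 1*(-106991) = -540167/194398 + 106991 = 20798296251/194398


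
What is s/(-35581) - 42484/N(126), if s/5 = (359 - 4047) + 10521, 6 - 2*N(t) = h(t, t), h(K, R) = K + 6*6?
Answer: 58036859/106743 ≈ 543.71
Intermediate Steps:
h(K, R) = 36 + K (h(K, R) = K + 36 = 36 + K)
N(t) = -15 - t/2 (N(t) = 3 - (36 + t)/2 = 3 + (-18 - t/2) = -15 - t/2)
s = 34165 (s = 5*((359 - 4047) + 10521) = 5*(-3688 + 10521) = 5*6833 = 34165)
s/(-35581) - 42484/N(126) = 34165/(-35581) - 42484/(-15 - 1/2*126) = 34165*(-1/35581) - 42484/(-15 - 63) = -34165/35581 - 42484/(-78) = -34165/35581 - 42484*(-1/78) = -34165/35581 + 1634/3 = 58036859/106743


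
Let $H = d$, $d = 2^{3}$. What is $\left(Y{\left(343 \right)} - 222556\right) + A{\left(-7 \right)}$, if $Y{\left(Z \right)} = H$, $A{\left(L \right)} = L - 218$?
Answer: $-222773$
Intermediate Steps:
$A{\left(L \right)} = -218 + L$
$d = 8$
$H = 8$
$Y{\left(Z \right)} = 8$
$\left(Y{\left(343 \right)} - 222556\right) + A{\left(-7 \right)} = \left(8 - 222556\right) - 225 = -222548 - 225 = -222773$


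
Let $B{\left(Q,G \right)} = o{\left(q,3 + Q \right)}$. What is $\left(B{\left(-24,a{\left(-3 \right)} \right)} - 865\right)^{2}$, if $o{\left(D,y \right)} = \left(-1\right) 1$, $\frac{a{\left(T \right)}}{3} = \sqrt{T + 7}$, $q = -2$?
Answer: $749956$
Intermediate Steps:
$a{\left(T \right)} = 3 \sqrt{7 + T}$ ($a{\left(T \right)} = 3 \sqrt{T + 7} = 3 \sqrt{7 + T}$)
$o{\left(D,y \right)} = -1$
$B{\left(Q,G \right)} = -1$
$\left(B{\left(-24,a{\left(-3 \right)} \right)} - 865\right)^{2} = \left(-1 - 865\right)^{2} = \left(-866\right)^{2} = 749956$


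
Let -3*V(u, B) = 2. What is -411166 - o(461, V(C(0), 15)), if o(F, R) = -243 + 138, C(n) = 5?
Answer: -411061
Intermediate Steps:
V(u, B) = -2/3 (V(u, B) = -1/3*2 = -2/3)
o(F, R) = -105
-411166 - o(461, V(C(0), 15)) = -411166 - 1*(-105) = -411166 + 105 = -411061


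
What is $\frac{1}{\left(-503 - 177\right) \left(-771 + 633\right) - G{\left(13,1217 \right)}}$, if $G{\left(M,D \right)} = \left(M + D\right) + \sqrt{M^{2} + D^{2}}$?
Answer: $\frac{46305}{4287565421} + \frac{37 \sqrt{1082}}{8575130842} \approx 1.0942 \cdot 10^{-5}$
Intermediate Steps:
$G{\left(M,D \right)} = D + M + \sqrt{D^{2} + M^{2}}$ ($G{\left(M,D \right)} = \left(D + M\right) + \sqrt{D^{2} + M^{2}} = D + M + \sqrt{D^{2} + M^{2}}$)
$\frac{1}{\left(-503 - 177\right) \left(-771 + 633\right) - G{\left(13,1217 \right)}} = \frac{1}{\left(-503 - 177\right) \left(-771 + 633\right) - \left(1217 + 13 + \sqrt{1217^{2} + 13^{2}}\right)} = \frac{1}{\left(-680\right) \left(-138\right) - \left(1217 + 13 + \sqrt{1481089 + 169}\right)} = \frac{1}{93840 - \left(1217 + 13 + \sqrt{1481258}\right)} = \frac{1}{93840 - \left(1217 + 13 + 37 \sqrt{1082}\right)} = \frac{1}{93840 - \left(1230 + 37 \sqrt{1082}\right)} = \frac{1}{92610 - 37 \sqrt{1082}}$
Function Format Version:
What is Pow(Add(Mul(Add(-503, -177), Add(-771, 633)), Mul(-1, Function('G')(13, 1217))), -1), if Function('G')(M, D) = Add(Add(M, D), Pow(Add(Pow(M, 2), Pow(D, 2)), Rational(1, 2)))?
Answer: Add(Rational(46305, 4287565421), Mul(Rational(37, 8575130842), Pow(1082, Rational(1, 2)))) ≈ 1.0942e-5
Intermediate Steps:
Function('G')(M, D) = Add(D, M, Pow(Add(Pow(D, 2), Pow(M, 2)), Rational(1, 2))) (Function('G')(M, D) = Add(Add(D, M), Pow(Add(Pow(D, 2), Pow(M, 2)), Rational(1, 2))) = Add(D, M, Pow(Add(Pow(D, 2), Pow(M, 2)), Rational(1, 2))))
Pow(Add(Mul(Add(-503, -177), Add(-771, 633)), Mul(-1, Function('G')(13, 1217))), -1) = Pow(Add(Mul(Add(-503, -177), Add(-771, 633)), Mul(-1, Add(1217, 13, Pow(Add(Pow(1217, 2), Pow(13, 2)), Rational(1, 2))))), -1) = Pow(Add(Mul(-680, -138), Mul(-1, Add(1217, 13, Pow(Add(1481089, 169), Rational(1, 2))))), -1) = Pow(Add(93840, Mul(-1, Add(1217, 13, Pow(1481258, Rational(1, 2))))), -1) = Pow(Add(93840, Mul(-1, Add(1217, 13, Mul(37, Pow(1082, Rational(1, 2)))))), -1) = Pow(Add(93840, Mul(-1, Add(1230, Mul(37, Pow(1082, Rational(1, 2)))))), -1) = Pow(Add(93840, Add(-1230, Mul(-37, Pow(1082, Rational(1, 2))))), -1) = Pow(Add(92610, Mul(-37, Pow(1082, Rational(1, 2)))), -1)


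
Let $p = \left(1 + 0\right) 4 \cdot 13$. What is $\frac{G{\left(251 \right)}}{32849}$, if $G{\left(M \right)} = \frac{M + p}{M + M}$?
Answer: $\frac{303}{16490198} \approx 1.8375 \cdot 10^{-5}$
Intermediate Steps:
$p = 52$ ($p = 1 \cdot 4 \cdot 13 = 4 \cdot 13 = 52$)
$G{\left(M \right)} = \frac{52 + M}{2 M}$ ($G{\left(M \right)} = \frac{M + 52}{M + M} = \frac{52 + M}{2 M}$)
$\frac{G{\left(251 \right)}}{32849} = \frac{\frac{1}{2} \cdot \frac{1}{251} \left(52 + 251\right)}{32849} = \frac{1}{2} \cdot \frac{1}{251} \cdot 303 \cdot \frac{1}{32849} = \frac{303}{502} \cdot \frac{1}{32849} = \frac{303}{16490198}$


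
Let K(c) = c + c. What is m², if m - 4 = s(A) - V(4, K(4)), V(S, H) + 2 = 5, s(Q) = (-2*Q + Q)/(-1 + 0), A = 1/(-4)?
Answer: 9/16 ≈ 0.56250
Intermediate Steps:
A = -¼ ≈ -0.25000
K(c) = 2*c
s(Q) = Q (s(Q) = -Q/(-1) = -Q*(-1) = Q)
V(S, H) = 3 (V(S, H) = -2 + 5 = 3)
m = ¾ (m = 4 + (-¼ - 1*3) = 4 + (-¼ - 3) = 4 - 13/4 = ¾ ≈ 0.75000)
m² = (¾)² = 9/16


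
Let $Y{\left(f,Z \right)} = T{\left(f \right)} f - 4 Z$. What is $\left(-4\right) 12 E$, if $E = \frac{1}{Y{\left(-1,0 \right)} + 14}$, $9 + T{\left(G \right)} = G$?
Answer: $-2$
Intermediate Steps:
$T{\left(G \right)} = -9 + G$
$Y{\left(f,Z \right)} = - 4 Z + f \left(-9 + f\right)$ ($Y{\left(f,Z \right)} = \left(-9 + f\right) f - 4 Z = f \left(-9 + f\right) - 4 Z = - 4 Z + f \left(-9 + f\right)$)
$E = \frac{1}{24}$ ($E = \frac{1}{\left(\left(-4\right) 0 - \left(-9 - 1\right)\right) + 14} = \frac{1}{\left(0 - -10\right) + 14} = \frac{1}{\left(0 + 10\right) + 14} = \frac{1}{10 + 14} = \frac{1}{24} \approx 0.041667$)
$\left(-4\right) 12 E = \left(-4\right) 12 \cdot \frac{1}{24} = \left(-48\right) \frac{1}{24} = -2$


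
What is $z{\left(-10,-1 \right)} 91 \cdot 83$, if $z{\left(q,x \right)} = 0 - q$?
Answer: $75530$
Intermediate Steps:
$z{\left(q,x \right)} = - q$
$z{\left(-10,-1 \right)} 91 \cdot 83 = \left(-1\right) \left(-10\right) 91 \cdot 83 = 10 \cdot 91 \cdot 83 = 910 \cdot 83 = 75530$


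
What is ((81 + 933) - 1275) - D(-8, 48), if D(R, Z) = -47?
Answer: -214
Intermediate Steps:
((81 + 933) - 1275) - D(-8, 48) = ((81 + 933) - 1275) - 1*(-47) = (1014 - 1275) + 47 = -261 + 47 = -214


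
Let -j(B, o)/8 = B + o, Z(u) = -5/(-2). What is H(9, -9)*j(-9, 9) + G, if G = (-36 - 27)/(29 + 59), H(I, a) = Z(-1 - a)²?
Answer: -63/88 ≈ -0.71591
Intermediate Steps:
Z(u) = 5/2 (Z(u) = -5*(-½) = 5/2)
H(I, a) = 25/4 (H(I, a) = (5/2)² = 25/4)
j(B, o) = -8*B - 8*o (j(B, o) = -8*(B + o) = -8*B - 8*o)
G = -63/88 ≈ -0.71591
H(9, -9)*j(-9, 9) + G = 25*(-8*(-9) - 8*9)/4 - 63/88 = 25*(72 - 72)/4 - 63/88 = (25/4)*0 - 63/88 = 0 - 63/88 = -63/88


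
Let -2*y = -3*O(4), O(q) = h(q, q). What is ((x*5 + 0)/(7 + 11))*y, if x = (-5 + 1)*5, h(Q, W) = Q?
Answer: -100/3 ≈ -33.333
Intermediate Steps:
x = -20 (x = -4*5 = -20)
O(q) = q
y = 6 (y = -(-3)*4/2 = -½*(-12) = 6)
((x*5 + 0)/(7 + 11))*y = ((-20*5 + 0)/(7 + 11))*6 = ((-100 + 0)/18)*6 = -100*1/18*6 = -50/9*6 = -100/3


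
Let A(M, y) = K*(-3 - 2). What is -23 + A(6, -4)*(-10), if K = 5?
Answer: 227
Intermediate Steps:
A(M, y) = -25 (A(M, y) = 5*(-3 - 2) = 5*(-5) = -25)
-23 + A(6, -4)*(-10) = -23 - 25*(-10) = -23 + 250 = 227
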